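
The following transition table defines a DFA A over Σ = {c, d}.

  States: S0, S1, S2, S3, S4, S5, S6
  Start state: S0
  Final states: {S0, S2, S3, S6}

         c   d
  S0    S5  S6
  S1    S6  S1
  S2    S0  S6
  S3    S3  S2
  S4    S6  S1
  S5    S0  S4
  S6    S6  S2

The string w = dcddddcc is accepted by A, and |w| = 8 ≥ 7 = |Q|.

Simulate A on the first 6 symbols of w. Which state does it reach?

State sequence: S0 -d-> S6 -c-> S6 -d-> S2 -d-> S6 -d-> S2 -d-> S6

After reading 6 characters, A is in state S6.
(This kind of state-tracing is the core of the pumping-lemma construction: with 7 states, pigeonhole forces a repeat within the first 7 steps.)

S6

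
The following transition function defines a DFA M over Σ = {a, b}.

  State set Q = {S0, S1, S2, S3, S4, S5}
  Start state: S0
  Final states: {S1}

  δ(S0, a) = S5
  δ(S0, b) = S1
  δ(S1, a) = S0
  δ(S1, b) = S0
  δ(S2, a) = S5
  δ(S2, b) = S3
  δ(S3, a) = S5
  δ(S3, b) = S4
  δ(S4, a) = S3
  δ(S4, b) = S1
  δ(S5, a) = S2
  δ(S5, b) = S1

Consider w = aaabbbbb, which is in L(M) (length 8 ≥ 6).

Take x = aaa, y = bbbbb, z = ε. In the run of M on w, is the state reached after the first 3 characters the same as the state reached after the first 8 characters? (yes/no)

no

Run of M on the first 8 characters of w = a a a b b b b b:
  step 0: S0  (start)
  step 1: S5  (read a: S0→S5)
  step 2: S2  (read a: S5→S2)
  step 3: S5  (read a: S2→S5)
  step 4: S1  (read b: S5→S1)
  step 5: S0  (read b: S1→S0)
  step 6: S1  (read b: S0→S1)
  step 7: S0  (read b: S1→S0)
  step 8: S1  (read b: S0→S1)

After x (step 3): S5. After xy (step 8): S1.
They differ (S5 ≠ S1), so y is not a cycle from the state after x; this split is not the one the pumping-lemma construction produces, and pumping y need not keep the string in L(M).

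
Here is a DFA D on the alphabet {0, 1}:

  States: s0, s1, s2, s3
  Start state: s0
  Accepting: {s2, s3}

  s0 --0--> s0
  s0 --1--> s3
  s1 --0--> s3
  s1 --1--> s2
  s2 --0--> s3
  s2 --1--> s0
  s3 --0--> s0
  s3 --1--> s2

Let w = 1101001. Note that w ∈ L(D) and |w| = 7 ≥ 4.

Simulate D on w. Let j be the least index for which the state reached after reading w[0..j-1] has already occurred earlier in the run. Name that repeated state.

s3

State sequence: s0 -1-> s3 -1-> s2 -0-> s3 -1-> s2 -0-> s3 -0-> s0 -1-> s3
First repeat at step 3: s3 was already visited.

The earliest repeat is at step j = 3: D is in s3, which it already visited at step i = 1.
Since D has 4 states, any run of length ≥ 4 visits 4+1 states, so by pigeonhole some state repeats within the first 4 steps — that repeat gives the pumpable loop.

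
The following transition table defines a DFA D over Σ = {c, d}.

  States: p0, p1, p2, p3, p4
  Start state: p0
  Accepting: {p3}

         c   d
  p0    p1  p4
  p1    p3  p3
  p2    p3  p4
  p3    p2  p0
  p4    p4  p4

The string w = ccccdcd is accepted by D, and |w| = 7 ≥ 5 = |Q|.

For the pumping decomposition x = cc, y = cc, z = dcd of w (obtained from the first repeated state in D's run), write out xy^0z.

xy⁰z = xz = cc·dcd = ccdcd.
Reading y = cc takes D from p3 back to p3, so after x the machine is still in p3, and z then leads to the accepting state p3. Hence ccdcd ∈ L(D).

ccdcd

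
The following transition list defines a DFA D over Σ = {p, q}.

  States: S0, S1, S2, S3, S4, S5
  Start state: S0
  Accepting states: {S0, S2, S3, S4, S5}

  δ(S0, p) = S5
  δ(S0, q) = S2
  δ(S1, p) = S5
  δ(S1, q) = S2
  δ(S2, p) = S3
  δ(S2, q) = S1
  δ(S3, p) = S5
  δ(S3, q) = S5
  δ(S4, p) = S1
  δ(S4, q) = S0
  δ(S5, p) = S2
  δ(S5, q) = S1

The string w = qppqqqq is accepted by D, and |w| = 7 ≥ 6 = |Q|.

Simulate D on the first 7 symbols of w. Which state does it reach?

State sequence: S0 -q-> S2 -p-> S3 -p-> S5 -q-> S1 -q-> S2 -q-> S1 -q-> S2

After reading 7 characters, D is in state S2.

S2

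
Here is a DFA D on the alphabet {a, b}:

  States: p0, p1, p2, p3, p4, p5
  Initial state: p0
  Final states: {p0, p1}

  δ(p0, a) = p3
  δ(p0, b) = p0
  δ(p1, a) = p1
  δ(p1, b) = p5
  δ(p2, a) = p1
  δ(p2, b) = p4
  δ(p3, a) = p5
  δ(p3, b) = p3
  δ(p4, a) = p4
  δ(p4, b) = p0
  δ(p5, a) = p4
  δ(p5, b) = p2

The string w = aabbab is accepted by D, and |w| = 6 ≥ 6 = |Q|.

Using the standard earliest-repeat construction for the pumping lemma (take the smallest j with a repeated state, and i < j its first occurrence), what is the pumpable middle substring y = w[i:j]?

State sequence: p0 -a-> p3 -a-> p5 -b-> p2 -b-> p4 -a-> p4 -b-> p0
First repeat at step 5: p4 was already visited.

So i = 4, j = 5, giving x = w[0:4] = aabb, y = w[4:5] = a, z = w[5:6] = b.
Check: |xy| = 5 ≤ 6 and |y| = 1 ≥ 1. Reading y takes D from p4 back to p4, so every xyⁱz is accepted.
The DFA has 6 states, so the proof of the pumping lemma guarantees a repeated state among the first 6+1 visited; the segment between the two visits is the pumpable y.

a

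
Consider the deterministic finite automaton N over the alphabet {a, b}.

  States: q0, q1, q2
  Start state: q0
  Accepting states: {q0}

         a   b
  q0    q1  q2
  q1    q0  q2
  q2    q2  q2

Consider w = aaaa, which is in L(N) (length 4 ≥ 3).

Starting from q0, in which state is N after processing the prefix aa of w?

q0

Run of N on the first 2 characters of w = a a:
  step 0: q0  (start)
  step 1: q1  (read a: q0→q1)
  step 2: q0  (read a: q1→q0)

After reading 2 characters, N is in state q0.
(This kind of state-tracing is the core of the pumping-lemma construction: with 3 states, pigeonhole forces a repeat within the first 3 steps.)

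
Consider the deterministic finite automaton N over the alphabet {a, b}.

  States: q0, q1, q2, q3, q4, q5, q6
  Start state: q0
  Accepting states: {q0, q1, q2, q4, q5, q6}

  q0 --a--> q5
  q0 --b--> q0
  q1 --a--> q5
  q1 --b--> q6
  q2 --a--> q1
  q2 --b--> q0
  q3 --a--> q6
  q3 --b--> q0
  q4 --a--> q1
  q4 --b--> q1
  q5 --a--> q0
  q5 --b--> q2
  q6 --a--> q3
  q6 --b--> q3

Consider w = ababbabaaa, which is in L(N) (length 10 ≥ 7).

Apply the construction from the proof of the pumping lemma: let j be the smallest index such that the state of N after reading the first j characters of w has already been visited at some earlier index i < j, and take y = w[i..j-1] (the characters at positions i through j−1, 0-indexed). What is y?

ba

Run of N on w = a b a b b a b a a a:
  step 0: q0  (start)
  step 1: q5  (read a: q0→q5)
  step 2: q2  (read b: q5→q2)
  step 3: q1  (read a: q2→q1)
  step 4: q6  (read b: q1→q6)
  step 5: q3  (read b: q6→q3)
  step 6: q6  (read a: q3→q6)   ← first repeat (q6 seen earlier)
  step 7: q3  (read b: q6→q3)
  step 8: q6  (read a: q3→q6)
  step 9: q3  (read a: q6→q3)
  step 10: q6  (read a: q3→q6)

So i = 4, j = 6, giving x = w[0:4] = abab, y = w[4:6] = ba, z = w[6:10] = baaa.
Check: |xy| = 6 ≤ 7 and |y| = 2 ≥ 1. Reading y takes N from q6 back to q6, so every xyⁱz is accepted.
With |Q| = 7, pigeonhole forces a state repeat no later than step 7; the substring read between the first and second visits to that state can be pumped.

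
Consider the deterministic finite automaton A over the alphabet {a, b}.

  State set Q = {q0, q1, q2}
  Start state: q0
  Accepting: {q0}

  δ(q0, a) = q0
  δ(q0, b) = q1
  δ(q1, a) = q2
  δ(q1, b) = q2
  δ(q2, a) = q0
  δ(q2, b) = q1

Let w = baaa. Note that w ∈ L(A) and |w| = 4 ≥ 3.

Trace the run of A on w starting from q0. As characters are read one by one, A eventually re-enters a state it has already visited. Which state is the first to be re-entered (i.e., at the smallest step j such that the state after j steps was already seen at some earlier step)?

q0

State sequence: q0 -b-> q1 -a-> q2 -a-> q0 -a-> q0
First repeat at step 3: q0 was already visited.

The earliest repeat is at step j = 3: A is in q0, which it already visited at step i = 0.
The DFA has 3 states, so the proof of the pumping lemma guarantees a repeated state among the first 3+1 visited; the segment between the two visits is the pumpable y.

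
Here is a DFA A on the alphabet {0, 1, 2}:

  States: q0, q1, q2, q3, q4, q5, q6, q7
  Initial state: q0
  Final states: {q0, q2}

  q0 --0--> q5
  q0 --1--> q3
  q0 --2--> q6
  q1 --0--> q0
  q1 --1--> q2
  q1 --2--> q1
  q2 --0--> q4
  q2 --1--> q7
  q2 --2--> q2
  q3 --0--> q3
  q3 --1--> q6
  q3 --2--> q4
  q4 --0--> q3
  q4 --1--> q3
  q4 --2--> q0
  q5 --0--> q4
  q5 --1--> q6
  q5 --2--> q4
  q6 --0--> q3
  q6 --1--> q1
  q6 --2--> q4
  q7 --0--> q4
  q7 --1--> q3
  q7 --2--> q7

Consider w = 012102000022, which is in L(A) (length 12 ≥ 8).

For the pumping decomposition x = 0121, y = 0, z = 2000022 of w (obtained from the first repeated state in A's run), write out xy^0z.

xy⁰z = xz = 0121·2000022 = 01212000022.
Reading y = 0 takes A from q3 back to q3, so after x the machine is still in q3, and z then leads to the accepting state q0. Hence 01212000022 ∈ L(A).

01212000022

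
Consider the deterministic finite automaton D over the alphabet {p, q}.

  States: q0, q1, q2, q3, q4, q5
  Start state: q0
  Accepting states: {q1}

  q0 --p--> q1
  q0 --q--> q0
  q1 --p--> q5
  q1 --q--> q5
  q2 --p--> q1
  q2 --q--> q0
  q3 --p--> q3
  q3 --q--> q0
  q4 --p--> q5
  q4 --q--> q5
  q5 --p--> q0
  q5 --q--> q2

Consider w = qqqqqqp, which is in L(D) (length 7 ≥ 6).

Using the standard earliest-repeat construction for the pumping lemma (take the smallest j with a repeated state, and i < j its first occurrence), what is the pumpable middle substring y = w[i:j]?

q

Run of D on w = q q q q q q p:
  step 0: q0  (start)
  step 1: q0  (read q: q0→q0)   ← first repeat (q0 seen earlier)
  step 2: q0  (read q: q0→q0)
  step 3: q0  (read q: q0→q0)
  step 4: q0  (read q: q0→q0)
  step 5: q0  (read q: q0→q0)
  step 6: q0  (read q: q0→q0)
  step 7: q1  (read p: q0→q1)

So i = 0, j = 1, giving x = w[0:0] = ε, y = w[0:1] = q, z = w[1:7] = qqqqqp.
Check: |xy| = 1 ≤ 6 and |y| = 1 ≥ 1. Reading y takes D from q0 back to q0, so every xyⁱz is accepted.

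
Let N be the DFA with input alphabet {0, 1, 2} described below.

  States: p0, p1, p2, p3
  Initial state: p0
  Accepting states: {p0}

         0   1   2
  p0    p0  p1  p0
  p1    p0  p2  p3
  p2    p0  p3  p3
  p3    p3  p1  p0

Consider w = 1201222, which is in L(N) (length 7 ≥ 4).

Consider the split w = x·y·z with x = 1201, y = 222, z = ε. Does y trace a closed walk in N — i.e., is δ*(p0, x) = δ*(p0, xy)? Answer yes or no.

no

Run of N on the first 7 characters of w = 1 2 0 1 2 2 2:
  step 0: p0  (start)
  step 1: p1  (read 1: p0→p1)
  step 2: p3  (read 2: p1→p3)
  step 3: p3  (read 0: p3→p3)
  step 4: p1  (read 1: p3→p1)
  step 5: p3  (read 2: p1→p3)
  step 6: p0  (read 2: p3→p0)
  step 7: p0  (read 2: p0→p0)

After x (step 4): p1. After xy (step 7): p0.
They differ (p1 ≠ p0), so y is not a cycle from the state after x; this split is not the one the pumping-lemma construction produces, and pumping y need not keep the string in L(N).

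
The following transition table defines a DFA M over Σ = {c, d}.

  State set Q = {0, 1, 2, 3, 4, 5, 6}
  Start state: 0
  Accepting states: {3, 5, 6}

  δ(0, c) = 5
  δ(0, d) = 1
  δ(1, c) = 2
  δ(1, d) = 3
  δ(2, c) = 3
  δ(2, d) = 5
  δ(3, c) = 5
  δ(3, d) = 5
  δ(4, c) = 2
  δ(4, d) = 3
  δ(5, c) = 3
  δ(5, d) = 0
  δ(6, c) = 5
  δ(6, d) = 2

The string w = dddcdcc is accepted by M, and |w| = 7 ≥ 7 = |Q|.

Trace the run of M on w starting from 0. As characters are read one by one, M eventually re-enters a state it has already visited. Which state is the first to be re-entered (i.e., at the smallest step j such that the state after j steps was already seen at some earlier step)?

Run of M on w = d d d c d c c:
  step 0: 0  (start)
  step 1: 1  (read d: 0→1)
  step 2: 3  (read d: 1→3)
  step 3: 5  (read d: 3→5)
  step 4: 3  (read c: 5→3)   ← first repeat (3 seen earlier)
  step 5: 5  (read d: 3→5)
  step 6: 3  (read c: 5→3)
  step 7: 5  (read c: 3→5)

The earliest repeat is at step j = 4: M is in 3, which it already visited at step i = 2.

3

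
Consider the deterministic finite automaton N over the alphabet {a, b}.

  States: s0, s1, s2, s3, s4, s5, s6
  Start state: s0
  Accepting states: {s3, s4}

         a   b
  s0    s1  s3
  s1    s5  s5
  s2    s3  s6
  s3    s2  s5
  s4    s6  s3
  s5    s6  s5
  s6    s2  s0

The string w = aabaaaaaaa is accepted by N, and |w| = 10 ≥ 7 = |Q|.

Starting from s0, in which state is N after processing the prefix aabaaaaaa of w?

s2

State sequence: s0 -a-> s1 -a-> s5 -b-> s5 -a-> s6 -a-> s2 -a-> s3 -a-> s2 -a-> s3 -a-> s2

After reading 9 characters, N is in state s2.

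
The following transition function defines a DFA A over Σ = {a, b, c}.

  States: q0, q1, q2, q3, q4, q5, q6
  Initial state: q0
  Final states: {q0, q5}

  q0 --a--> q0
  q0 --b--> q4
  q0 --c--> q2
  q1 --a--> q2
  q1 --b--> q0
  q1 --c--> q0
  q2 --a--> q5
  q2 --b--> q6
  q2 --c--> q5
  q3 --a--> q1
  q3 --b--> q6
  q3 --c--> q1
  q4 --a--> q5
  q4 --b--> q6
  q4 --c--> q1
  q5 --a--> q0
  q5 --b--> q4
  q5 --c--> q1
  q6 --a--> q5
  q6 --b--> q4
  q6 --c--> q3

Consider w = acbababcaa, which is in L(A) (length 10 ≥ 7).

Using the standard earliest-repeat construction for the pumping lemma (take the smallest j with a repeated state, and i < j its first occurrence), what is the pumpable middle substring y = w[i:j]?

State sequence: q0 -a-> q0 -c-> q2 -b-> q6 -a-> q5 -b-> q4 -a-> q5 -b-> q4 -c-> q1 -a-> q2 -a-> q5
First repeat at step 1: q0 was already visited.

So i = 0, j = 1, giving x = w[0:0] = ε, y = w[0:1] = a, z = w[1:10] = cbababcaa.
Check: |xy| = 1 ≤ 7 and |y| = 1 ≥ 1. Reading y takes A from q0 back to q0, so every xyⁱz is accepted.

a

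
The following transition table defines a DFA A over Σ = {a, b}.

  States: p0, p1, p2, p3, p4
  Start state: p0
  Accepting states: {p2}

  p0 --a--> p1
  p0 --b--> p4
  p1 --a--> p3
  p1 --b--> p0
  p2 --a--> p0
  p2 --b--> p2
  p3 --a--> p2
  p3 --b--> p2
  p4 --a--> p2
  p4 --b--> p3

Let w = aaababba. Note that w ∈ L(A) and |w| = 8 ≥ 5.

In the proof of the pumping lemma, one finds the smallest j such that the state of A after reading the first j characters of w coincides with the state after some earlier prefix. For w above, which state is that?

p2

State sequence: p0 -a-> p1 -a-> p3 -a-> p2 -b-> p2 -a-> p0 -b-> p4 -b-> p3 -a-> p2
First repeat at step 4: p2 was already visited.

The earliest repeat is at step j = 4: A is in p2, which it already visited at step i = 3.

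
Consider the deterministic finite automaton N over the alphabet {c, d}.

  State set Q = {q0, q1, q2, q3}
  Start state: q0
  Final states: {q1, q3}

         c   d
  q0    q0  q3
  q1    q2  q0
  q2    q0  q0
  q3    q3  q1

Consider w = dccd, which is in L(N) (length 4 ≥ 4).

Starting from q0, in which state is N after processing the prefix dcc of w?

q3

State sequence: q0 -d-> q3 -c-> q3 -c-> q3

After reading 3 characters, N is in state q3.
(This kind of state-tracing is the core of the pumping-lemma construction: with 4 states, pigeonhole forces a repeat within the first 4 steps.)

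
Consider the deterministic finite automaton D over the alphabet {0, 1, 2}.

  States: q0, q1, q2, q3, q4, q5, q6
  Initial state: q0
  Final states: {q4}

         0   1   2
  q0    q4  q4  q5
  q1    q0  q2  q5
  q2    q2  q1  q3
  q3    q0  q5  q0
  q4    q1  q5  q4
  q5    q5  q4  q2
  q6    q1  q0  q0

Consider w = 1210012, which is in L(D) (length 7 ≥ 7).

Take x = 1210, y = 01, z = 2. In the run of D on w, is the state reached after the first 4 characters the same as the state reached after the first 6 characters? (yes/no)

Run of D on the first 6 characters of w = 1 2 1 0 0 1:
  step 0: q0  (start)
  step 1: q4  (read 1: q0→q4)
  step 2: q4  (read 2: q4→q4)
  step 3: q5  (read 1: q4→q5)
  step 4: q5  (read 0: q5→q5)
  step 5: q5  (read 0: q5→q5)
  step 6: q4  (read 1: q5→q4)

After x (step 4): q5. After xy (step 6): q4.
They differ (q5 ≠ q4), so y is not a cycle from the state after x; this split is not the one the pumping-lemma construction produces, and pumping y need not keep the string in L(D).

no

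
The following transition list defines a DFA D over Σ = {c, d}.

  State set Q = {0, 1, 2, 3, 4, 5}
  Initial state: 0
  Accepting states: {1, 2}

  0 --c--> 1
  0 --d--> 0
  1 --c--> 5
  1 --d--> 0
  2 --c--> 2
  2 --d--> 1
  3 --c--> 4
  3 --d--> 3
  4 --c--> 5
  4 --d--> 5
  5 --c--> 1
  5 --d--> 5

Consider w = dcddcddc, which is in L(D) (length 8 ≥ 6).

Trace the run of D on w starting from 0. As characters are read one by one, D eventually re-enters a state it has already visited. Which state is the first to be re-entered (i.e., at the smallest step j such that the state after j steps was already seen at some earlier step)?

0

State sequence: 0 -d-> 0 -c-> 1 -d-> 0 -d-> 0 -c-> 1 -d-> 0 -d-> 0 -c-> 1
First repeat at step 1: 0 was already visited.

The earliest repeat is at step j = 1: D is in 0, which it already visited at step i = 0.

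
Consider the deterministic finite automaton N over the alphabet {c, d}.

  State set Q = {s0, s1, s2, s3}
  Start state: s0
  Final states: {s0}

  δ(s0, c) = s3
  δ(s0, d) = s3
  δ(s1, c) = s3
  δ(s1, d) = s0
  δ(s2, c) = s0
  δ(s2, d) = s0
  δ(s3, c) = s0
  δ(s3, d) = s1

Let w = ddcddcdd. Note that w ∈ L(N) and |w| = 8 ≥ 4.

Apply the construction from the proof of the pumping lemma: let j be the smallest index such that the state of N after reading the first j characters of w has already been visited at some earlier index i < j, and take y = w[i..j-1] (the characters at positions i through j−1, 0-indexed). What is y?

dc

State sequence: s0 -d-> s3 -d-> s1 -c-> s3 -d-> s1 -d-> s0 -c-> s3 -d-> s1 -d-> s0
First repeat at step 3: s3 was already visited.

So i = 1, j = 3, giving x = w[0:1] = d, y = w[1:3] = dc, z = w[3:8] = ddcdd.
Check: |xy| = 3 ≤ 4 and |y| = 2 ≥ 1. Reading y takes N from s3 back to s3, so every xyⁱz is accepted.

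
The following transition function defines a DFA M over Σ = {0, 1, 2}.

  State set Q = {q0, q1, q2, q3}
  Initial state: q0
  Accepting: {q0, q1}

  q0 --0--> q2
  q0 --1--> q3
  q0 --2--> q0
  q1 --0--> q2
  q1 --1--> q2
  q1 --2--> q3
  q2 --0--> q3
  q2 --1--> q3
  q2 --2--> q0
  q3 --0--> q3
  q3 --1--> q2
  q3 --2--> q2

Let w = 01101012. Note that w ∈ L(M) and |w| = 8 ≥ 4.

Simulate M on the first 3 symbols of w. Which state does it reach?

Run of M on the first 3 characters of w = 0 1 1:
  step 0: q0  (start)
  step 1: q2  (read 0: q0→q2)
  step 2: q3  (read 1: q2→q3)
  step 3: q2  (read 1: q3→q2)

After reading 3 characters, M is in state q2.
(This kind of state-tracing is the core of the pumping-lemma construction: with 4 states, pigeonhole forces a repeat within the first 4 steps.)

q2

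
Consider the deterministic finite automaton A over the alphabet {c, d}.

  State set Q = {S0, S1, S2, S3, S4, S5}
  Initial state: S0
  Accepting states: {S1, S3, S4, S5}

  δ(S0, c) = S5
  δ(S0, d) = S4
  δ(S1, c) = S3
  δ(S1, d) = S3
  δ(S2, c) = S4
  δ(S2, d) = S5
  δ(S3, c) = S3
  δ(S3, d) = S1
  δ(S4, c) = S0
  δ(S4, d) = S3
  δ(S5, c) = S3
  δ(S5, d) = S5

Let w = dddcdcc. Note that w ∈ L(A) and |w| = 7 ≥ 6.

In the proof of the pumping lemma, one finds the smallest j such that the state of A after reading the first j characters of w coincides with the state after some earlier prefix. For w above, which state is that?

State sequence: S0 -d-> S4 -d-> S3 -d-> S1 -c-> S3 -d-> S1 -c-> S3 -c-> S3
First repeat at step 4: S3 was already visited.

The earliest repeat is at step j = 4: A is in S3, which it already visited at step i = 2.
Since A has 6 states, any run of length ≥ 6 visits 6+1 states, so by pigeonhole some state repeats within the first 6 steps — that repeat gives the pumpable loop.

S3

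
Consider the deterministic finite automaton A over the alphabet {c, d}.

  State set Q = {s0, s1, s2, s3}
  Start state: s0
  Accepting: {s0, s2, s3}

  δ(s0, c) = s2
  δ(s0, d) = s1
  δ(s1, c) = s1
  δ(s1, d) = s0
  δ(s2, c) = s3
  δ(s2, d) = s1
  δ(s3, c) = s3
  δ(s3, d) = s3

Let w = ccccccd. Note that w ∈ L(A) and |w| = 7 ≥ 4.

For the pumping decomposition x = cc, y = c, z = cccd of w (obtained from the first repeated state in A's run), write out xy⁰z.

xy⁰z = xz = cc·cccd = cccccd.
Reading y = c takes A from s3 back to s3, so after x the machine is still in s3, and z then leads to the accepting state s3. Hence cccccd ∈ L(A).

cccccd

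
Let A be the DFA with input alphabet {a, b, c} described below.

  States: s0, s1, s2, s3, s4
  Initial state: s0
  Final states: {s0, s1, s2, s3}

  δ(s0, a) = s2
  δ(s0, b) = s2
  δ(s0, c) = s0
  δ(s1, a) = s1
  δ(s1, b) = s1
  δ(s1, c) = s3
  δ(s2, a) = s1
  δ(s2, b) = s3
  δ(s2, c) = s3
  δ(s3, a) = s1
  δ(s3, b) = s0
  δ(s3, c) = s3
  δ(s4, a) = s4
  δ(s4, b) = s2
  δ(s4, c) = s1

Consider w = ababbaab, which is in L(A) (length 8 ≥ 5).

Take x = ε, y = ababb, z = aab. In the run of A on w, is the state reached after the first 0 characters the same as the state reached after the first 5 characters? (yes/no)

Run of A on the first 5 characters of w = a b a b b:
  step 0: s0  (start)
  step 1: s2  (read a: s0→s2)
  step 2: s3  (read b: s2→s3)
  step 3: s1  (read a: s3→s1)
  step 4: s1  (read b: s1→s1)
  step 5: s1  (read b: s1→s1)

After x (step 0): s0. After xy (step 5): s1.
They differ (s0 ≠ s1), so y is not a cycle from the state after x; this split is not the one the pumping-lemma construction produces, and pumping y need not keep the string in L(A).

no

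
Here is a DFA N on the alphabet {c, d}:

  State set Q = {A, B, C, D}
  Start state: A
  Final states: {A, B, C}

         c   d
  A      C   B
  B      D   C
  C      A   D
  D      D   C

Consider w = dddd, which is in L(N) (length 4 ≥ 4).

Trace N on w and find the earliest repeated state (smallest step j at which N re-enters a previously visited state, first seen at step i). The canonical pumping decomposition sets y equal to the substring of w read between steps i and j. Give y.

dd

State sequence: A -d-> B -d-> C -d-> D -d-> C
First repeat at step 4: C was already visited.

So i = 2, j = 4, giving x = w[0:2] = dd, y = w[2:4] = dd, z = w[4:4] = ε.
Check: |xy| = 4 ≤ 4 and |y| = 2 ≥ 1. Reading y takes N from C back to C, so every xyⁱz is accepted.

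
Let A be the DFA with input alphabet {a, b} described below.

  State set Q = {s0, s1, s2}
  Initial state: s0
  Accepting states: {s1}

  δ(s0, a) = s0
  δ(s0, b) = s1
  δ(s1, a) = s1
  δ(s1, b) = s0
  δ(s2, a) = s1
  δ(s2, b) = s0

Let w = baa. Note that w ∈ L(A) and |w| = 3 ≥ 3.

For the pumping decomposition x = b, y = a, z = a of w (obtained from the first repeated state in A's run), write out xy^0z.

xy⁰z = xz = b·a = ba.
Reading y = a takes A from s1 back to s1, so after x the machine is still in s1, and z then leads to the accepting state s1. Hence ba ∈ L(A).

ba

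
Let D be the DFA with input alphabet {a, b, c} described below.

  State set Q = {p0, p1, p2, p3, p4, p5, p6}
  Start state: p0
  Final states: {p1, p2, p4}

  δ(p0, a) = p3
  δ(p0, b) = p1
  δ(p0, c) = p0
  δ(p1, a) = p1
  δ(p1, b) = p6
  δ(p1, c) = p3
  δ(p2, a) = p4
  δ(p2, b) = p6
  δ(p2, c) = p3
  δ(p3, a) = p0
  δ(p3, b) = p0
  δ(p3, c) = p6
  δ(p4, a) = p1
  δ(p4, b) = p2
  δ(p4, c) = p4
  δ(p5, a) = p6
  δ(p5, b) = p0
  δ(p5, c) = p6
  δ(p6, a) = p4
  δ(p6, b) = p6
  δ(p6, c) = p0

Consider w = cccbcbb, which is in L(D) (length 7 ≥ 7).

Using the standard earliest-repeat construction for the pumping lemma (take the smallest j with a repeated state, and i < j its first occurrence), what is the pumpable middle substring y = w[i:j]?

Run of D on w = c c c b c b b:
  step 0: p0  (start)
  step 1: p0  (read c: p0→p0)   ← first repeat (p0 seen earlier)
  step 2: p0  (read c: p0→p0)
  step 3: p0  (read c: p0→p0)
  step 4: p1  (read b: p0→p1)
  step 5: p3  (read c: p1→p3)
  step 6: p0  (read b: p3→p0)
  step 7: p1  (read b: p0→p1)

So i = 0, j = 1, giving x = w[0:0] = ε, y = w[0:1] = c, z = w[1:7] = ccbcbb.
Check: |xy| = 1 ≤ 7 and |y| = 1 ≥ 1. Reading y takes D from p0 back to p0, so every xyⁱz is accepted.
The DFA has 7 states, so the proof of the pumping lemma guarantees a repeated state among the first 7+1 visited; the segment between the two visits is the pumpable y.

c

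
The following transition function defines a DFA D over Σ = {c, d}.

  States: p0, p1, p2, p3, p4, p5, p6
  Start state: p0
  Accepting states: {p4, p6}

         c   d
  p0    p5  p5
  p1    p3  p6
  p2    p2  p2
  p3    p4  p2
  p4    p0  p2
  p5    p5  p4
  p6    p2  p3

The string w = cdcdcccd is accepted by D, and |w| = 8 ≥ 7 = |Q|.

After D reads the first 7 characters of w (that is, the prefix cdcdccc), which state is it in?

State sequence: p0 -c-> p5 -d-> p4 -c-> p0 -d-> p5 -c-> p5 -c-> p5 -c-> p5

After reading 7 characters, D is in state p5.

p5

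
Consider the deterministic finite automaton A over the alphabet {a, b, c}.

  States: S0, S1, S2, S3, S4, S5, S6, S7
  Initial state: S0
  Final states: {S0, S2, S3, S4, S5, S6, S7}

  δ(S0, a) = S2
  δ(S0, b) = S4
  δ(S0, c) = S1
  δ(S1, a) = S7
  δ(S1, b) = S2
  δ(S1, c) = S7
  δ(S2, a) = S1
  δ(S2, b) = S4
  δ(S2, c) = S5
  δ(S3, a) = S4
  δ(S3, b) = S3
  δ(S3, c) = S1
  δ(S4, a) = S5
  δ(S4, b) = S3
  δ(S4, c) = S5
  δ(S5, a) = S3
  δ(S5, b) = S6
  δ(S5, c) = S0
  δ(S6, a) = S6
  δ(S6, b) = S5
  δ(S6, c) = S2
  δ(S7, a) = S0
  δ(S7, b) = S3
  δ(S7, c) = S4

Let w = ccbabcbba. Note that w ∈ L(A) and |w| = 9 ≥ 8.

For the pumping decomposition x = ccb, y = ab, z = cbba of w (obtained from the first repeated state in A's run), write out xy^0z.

ccbcbba

xy⁰z = xz = ccb·cbba = ccbcbba.
Reading y = ab takes A from S3 back to S3, so after x the machine is still in S3, and z then leads to the accepting state S5. Hence ccbcbba ∈ L(A).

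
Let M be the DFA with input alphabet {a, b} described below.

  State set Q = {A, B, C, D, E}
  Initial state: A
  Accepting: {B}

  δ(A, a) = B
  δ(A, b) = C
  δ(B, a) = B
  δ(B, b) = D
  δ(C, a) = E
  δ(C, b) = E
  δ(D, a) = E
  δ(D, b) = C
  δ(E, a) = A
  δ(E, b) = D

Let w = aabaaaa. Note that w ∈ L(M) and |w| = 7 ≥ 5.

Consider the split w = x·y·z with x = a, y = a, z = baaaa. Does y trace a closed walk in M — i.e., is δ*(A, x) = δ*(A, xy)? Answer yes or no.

Run of M on the first 2 characters of w = a a:
  step 0: A  (start)
  step 1: B  (read a: A→B)
  step 2: B  (read a: B→B)

After x (step 1): B. After xy (step 2): B.
They match, so y = a drives M around a cycle from B back to itself; pumping y any number of times keeps M in B before reading z, and xyⁱz ∈ L(M) for every i ≥ 0.

yes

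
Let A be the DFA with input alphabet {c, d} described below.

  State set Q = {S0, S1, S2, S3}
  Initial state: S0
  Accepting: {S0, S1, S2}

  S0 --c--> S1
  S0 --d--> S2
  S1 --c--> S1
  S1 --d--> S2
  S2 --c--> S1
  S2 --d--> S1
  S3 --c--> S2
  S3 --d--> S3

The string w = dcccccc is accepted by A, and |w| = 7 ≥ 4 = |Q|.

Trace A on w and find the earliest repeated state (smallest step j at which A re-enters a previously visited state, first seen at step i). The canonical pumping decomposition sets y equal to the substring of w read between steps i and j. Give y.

c

Run of A on w = d c c c c c c:
  step 0: S0  (start)
  step 1: S2  (read d: S0→S2)
  step 2: S1  (read c: S2→S1)
  step 3: S1  (read c: S1→S1)   ← first repeat (S1 seen earlier)
  step 4: S1  (read c: S1→S1)
  step 5: S1  (read c: S1→S1)
  step 6: S1  (read c: S1→S1)
  step 7: S1  (read c: S1→S1)

So i = 2, j = 3, giving x = w[0:2] = dc, y = w[2:3] = c, z = w[3:7] = cccc.
Check: |xy| = 3 ≤ 4 and |y| = 1 ≥ 1. Reading y takes A from S1 back to S1, so every xyⁱz is accepted.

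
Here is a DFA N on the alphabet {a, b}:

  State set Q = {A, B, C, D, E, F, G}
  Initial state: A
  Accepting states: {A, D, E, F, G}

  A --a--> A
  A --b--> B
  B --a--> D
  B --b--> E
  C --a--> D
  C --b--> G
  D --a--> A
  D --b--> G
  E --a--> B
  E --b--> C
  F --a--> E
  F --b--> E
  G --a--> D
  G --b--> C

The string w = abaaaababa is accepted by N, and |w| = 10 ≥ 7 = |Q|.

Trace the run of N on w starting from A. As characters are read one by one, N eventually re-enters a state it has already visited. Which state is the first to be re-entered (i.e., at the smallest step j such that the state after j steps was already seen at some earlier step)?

A

State sequence: A -a-> A -b-> B -a-> D -a-> A -a-> A -a-> A -b-> B -a-> D -b-> G -a-> D
First repeat at step 1: A was already visited.

The earliest repeat is at step j = 1: N is in A, which it already visited at step i = 0.
With |Q| = 7, pigeonhole forces a state repeat no later than step 7; the substring read between the first and second visits to that state can be pumped.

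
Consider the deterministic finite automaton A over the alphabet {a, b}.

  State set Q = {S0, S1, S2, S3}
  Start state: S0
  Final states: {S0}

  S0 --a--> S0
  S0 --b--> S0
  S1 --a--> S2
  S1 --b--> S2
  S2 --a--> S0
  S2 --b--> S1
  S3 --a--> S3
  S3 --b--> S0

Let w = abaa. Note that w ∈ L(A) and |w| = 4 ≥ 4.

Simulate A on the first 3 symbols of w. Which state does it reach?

State sequence: S0 -a-> S0 -b-> S0 -a-> S0

After reading 3 characters, A is in state S0.

S0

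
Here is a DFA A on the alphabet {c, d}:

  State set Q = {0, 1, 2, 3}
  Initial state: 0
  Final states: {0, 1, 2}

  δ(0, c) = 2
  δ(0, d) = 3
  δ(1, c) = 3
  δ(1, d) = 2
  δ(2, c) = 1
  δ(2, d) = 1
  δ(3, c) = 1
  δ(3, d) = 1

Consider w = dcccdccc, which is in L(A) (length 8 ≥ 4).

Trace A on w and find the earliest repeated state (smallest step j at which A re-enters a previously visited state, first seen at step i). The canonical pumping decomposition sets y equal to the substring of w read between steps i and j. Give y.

Run of A on w = d c c c d c c c:
  step 0: 0  (start)
  step 1: 3  (read d: 0→3)
  step 2: 1  (read c: 3→1)
  step 3: 3  (read c: 1→3)   ← first repeat (3 seen earlier)
  step 4: 1  (read c: 3→1)
  step 5: 2  (read d: 1→2)
  step 6: 1  (read c: 2→1)
  step 7: 3  (read c: 1→3)
  step 8: 1  (read c: 3→1)

So i = 1, j = 3, giving x = w[0:1] = d, y = w[1:3] = cc, z = w[3:8] = cdccc.
Check: |xy| = 3 ≤ 4 and |y| = 2 ≥ 1. Reading y takes A from 3 back to 3, so every xyⁱz is accepted.
Since A has 4 states, any run of length ≥ 4 visits 4+1 states, so by pigeonhole some state repeats within the first 4 steps — that repeat gives the pumpable loop.

cc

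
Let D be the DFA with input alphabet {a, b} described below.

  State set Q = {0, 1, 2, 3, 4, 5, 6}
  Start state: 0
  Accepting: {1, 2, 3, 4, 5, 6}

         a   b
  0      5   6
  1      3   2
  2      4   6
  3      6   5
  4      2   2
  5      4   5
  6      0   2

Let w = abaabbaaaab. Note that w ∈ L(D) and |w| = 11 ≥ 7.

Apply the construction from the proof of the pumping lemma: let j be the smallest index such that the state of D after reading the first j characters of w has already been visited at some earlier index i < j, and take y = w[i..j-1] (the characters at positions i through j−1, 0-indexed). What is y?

Run of D on w = a b a a b b a a a a b:
  step 0: 0  (start)
  step 1: 5  (read a: 0→5)
  step 2: 5  (read b: 5→5)   ← first repeat (5 seen earlier)
  step 3: 4  (read a: 5→4)
  step 4: 2  (read a: 4→2)
  step 5: 6  (read b: 2→6)
  step 6: 2  (read b: 6→2)
  step 7: 4  (read a: 2→4)
  step 8: 2  (read a: 4→2)
  step 9: 4  (read a: 2→4)
  step 10: 2  (read a: 4→2)
  step 11: 6  (read b: 2→6)

So i = 1, j = 2, giving x = w[0:1] = a, y = w[1:2] = b, z = w[2:11] = aabbaaaab.
Check: |xy| = 2 ≤ 7 and |y| = 1 ≥ 1. Reading y takes D from 5 back to 5, so every xyⁱz is accepted.
With |Q| = 7, pigeonhole forces a state repeat no later than step 7; the substring read between the first and second visits to that state can be pumped.

b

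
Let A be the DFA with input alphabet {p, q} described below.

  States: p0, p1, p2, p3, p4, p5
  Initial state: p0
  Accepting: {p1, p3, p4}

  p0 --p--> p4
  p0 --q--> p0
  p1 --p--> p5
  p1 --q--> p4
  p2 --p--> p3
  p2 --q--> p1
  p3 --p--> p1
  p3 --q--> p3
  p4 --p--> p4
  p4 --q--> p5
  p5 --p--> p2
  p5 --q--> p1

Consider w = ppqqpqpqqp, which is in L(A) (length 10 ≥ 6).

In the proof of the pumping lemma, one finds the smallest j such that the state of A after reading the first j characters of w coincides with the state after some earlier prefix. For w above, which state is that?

p4

State sequence: p0 -p-> p4 -p-> p4 -q-> p5 -q-> p1 -p-> p5 -q-> p1 -p-> p5 -q-> p1 -q-> p4 -p-> p4
First repeat at step 2: p4 was already visited.

The earliest repeat is at step j = 2: A is in p4, which it already visited at step i = 1.
The DFA has 6 states, so the proof of the pumping lemma guarantees a repeated state among the first 6+1 visited; the segment between the two visits is the pumpable y.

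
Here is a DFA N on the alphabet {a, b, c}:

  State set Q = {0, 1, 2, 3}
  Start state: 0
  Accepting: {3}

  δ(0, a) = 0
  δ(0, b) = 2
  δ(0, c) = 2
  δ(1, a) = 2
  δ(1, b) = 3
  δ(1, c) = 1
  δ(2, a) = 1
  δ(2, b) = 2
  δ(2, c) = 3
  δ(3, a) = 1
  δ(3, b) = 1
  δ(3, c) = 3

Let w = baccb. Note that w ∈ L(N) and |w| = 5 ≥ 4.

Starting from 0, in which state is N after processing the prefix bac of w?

State sequence: 0 -b-> 2 -a-> 1 -c-> 1

After reading 3 characters, N is in state 1.

1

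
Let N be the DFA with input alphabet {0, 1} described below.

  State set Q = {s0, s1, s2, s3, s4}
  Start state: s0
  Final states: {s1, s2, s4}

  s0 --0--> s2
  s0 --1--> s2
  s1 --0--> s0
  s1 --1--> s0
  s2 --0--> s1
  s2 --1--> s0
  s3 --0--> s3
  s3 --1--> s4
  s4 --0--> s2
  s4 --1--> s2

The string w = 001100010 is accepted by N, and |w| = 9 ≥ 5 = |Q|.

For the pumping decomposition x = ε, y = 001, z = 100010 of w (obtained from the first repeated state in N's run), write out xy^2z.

001001100010

xy^2z = ε·001·001·100010 = 001001100010.
Reading y = 001 takes N from s0 back to s0, so after x·y·y the machine is still in s0, and z then leads to the accepting state s2. Hence 001001100010 ∈ L(N).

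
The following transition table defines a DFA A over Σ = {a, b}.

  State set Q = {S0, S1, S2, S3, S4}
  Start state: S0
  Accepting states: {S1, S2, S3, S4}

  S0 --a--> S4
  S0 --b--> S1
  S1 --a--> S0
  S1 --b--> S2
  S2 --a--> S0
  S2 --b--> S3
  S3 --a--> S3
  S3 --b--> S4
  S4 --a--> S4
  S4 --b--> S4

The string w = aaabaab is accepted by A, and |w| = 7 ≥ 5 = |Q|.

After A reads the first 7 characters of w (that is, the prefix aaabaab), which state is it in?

State sequence: S0 -a-> S4 -a-> S4 -a-> S4 -b-> S4 -a-> S4 -a-> S4 -b-> S4

After reading 7 characters, A is in state S4.

S4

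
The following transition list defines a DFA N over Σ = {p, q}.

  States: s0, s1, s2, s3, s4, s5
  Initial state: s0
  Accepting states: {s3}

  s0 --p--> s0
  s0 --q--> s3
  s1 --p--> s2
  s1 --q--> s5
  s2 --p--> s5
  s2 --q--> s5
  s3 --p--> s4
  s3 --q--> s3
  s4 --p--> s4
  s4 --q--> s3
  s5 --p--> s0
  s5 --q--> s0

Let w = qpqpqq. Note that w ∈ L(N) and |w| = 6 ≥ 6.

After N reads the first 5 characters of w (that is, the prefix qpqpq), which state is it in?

Run of N on the first 5 characters of w = q p q p q:
  step 0: s0  (start)
  step 1: s3  (read q: s0→s3)
  step 2: s4  (read p: s3→s4)
  step 3: s3  (read q: s4→s3)
  step 4: s4  (read p: s3→s4)
  step 5: s3  (read q: s4→s3)

After reading 5 characters, N is in state s3.

s3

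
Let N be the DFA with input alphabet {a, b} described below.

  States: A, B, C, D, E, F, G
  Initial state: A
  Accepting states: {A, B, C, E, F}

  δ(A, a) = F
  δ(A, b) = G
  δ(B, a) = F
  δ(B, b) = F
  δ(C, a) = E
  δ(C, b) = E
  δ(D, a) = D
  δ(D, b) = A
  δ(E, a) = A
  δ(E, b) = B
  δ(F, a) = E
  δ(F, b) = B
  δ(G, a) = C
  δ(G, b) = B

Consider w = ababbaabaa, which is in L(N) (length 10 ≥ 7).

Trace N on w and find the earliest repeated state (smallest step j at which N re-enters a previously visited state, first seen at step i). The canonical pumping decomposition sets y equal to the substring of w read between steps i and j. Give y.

Run of N on w = a b a b b a a b a a:
  step 0: A  (start)
  step 1: F  (read a: A→F)
  step 2: B  (read b: F→B)
  step 3: F  (read a: B→F)   ← first repeat (F seen earlier)
  step 4: B  (read b: F→B)
  step 5: F  (read b: B→F)
  step 6: E  (read a: F→E)
  step 7: A  (read a: E→A)
  step 8: G  (read b: A→G)
  step 9: C  (read a: G→C)
  step 10: E  (read a: C→E)

So i = 1, j = 3, giving x = w[0:1] = a, y = w[1:3] = ba, z = w[3:10] = bbaabaa.
Check: |xy| = 3 ≤ 7 and |y| = 2 ≥ 1. Reading y takes N from F back to F, so every xyⁱz is accepted.
Pumping length from the standard proof: p = 7 (the number of states). The repeated state found above gives |xy| = j ≤ 7 and |y| = j − i ≥ 1.

ba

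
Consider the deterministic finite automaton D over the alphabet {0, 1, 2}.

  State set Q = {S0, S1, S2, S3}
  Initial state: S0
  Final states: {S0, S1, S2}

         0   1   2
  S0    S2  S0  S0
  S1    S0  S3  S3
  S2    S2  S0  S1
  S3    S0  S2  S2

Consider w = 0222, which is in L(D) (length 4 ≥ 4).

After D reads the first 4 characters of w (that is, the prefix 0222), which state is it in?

S2

Run of D on the first 4 characters of w = 0 2 2 2:
  step 0: S0  (start)
  step 1: S2  (read 0: S0→S2)
  step 2: S1  (read 2: S2→S1)
  step 3: S3  (read 2: S1→S3)
  step 4: S2  (read 2: S3→S2)

After reading 4 characters, D is in state S2.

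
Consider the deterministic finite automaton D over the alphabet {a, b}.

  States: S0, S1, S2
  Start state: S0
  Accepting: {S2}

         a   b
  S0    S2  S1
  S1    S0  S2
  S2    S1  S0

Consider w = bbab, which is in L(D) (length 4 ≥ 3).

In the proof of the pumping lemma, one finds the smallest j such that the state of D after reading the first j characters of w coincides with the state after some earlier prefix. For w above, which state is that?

S1

Run of D on w = b b a b:
  step 0: S0  (start)
  step 1: S1  (read b: S0→S1)
  step 2: S2  (read b: S1→S2)
  step 3: S1  (read a: S2→S1)   ← first repeat (S1 seen earlier)
  step 4: S2  (read b: S1→S2)

The earliest repeat is at step j = 3: D is in S1, which it already visited at step i = 1.
Since D has 3 states, any run of length ≥ 3 visits 3+1 states, so by pigeonhole some state repeats within the first 3 steps — that repeat gives the pumpable loop.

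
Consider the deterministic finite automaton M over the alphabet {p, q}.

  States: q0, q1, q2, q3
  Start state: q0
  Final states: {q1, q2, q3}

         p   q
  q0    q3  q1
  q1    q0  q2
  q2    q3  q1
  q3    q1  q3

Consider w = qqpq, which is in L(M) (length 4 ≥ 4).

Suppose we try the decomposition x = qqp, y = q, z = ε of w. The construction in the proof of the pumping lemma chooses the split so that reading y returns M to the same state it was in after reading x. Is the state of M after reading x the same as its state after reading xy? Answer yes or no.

State sequence: q0 -q-> q1 -q-> q2 -p-> q3 -q-> q3

After x (step 3): q3. After xy (step 4): q3.
They match, so y = q drives M around a cycle from q3 back to itself; pumping y any number of times keeps M in q3 before reading z, and xyⁱz ∈ L(M) for every i ≥ 0.

yes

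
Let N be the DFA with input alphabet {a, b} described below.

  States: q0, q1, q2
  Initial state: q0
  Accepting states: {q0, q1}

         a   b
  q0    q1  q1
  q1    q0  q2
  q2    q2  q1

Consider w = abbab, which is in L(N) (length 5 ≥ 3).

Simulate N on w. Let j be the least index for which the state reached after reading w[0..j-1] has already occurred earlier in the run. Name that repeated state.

q1

Run of N on w = a b b a b:
  step 0: q0  (start)
  step 1: q1  (read a: q0→q1)
  step 2: q2  (read b: q1→q2)
  step 3: q1  (read b: q2→q1)   ← first repeat (q1 seen earlier)
  step 4: q0  (read a: q1→q0)
  step 5: q1  (read b: q0→q1)

The earliest repeat is at step j = 3: N is in q1, which it already visited at step i = 1.
Pumping length from the standard proof: p = 3 (the number of states). The repeated state found above gives |xy| = j ≤ 3 and |y| = j − i ≥ 1.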